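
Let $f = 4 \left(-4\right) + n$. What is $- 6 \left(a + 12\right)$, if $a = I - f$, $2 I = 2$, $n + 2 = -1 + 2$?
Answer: $-180$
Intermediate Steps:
$n = -1$ ($n = -2 + \left(-1 + 2\right) = -2 + 1 = -1$)
$I = 1$ ($I = \frac{1}{2} \cdot 2 = 1$)
$f = -17$ ($f = 4 \left(-4\right) - 1 = -16 - 1 = -17$)
$a = 18$ ($a = 1 - -17 = 1 + 17 = 18$)
$- 6 \left(a + 12\right) = - 6 \left(18 + 12\right) = \left(-6\right) 30 = -180$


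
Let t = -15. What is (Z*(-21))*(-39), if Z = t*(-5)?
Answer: 61425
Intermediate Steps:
Z = 75 (Z = -15*(-5) = 75)
(Z*(-21))*(-39) = (75*(-21))*(-39) = -1575*(-39) = 61425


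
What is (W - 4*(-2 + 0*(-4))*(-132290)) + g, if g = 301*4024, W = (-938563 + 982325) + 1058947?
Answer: 1255613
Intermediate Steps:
W = 1102709 (W = 43762 + 1058947 = 1102709)
g = 1211224
(W - 4*(-2 + 0*(-4))*(-132290)) + g = (1102709 - 4*(-2 + 0*(-4))*(-132290)) + 1211224 = (1102709 - 4*(-2 + 0)*(-132290)) + 1211224 = (1102709 - 4*(-2)*(-132290)) + 1211224 = (1102709 + 8*(-132290)) + 1211224 = (1102709 - 1058320) + 1211224 = 44389 + 1211224 = 1255613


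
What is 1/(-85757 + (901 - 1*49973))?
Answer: -1/134829 ≈ -7.4168e-6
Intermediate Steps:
1/(-85757 + (901 - 1*49973)) = 1/(-85757 + (901 - 49973)) = 1/(-85757 - 49072) = 1/(-134829) = -1/134829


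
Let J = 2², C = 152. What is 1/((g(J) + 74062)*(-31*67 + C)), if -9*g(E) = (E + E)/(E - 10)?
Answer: -27/3849380150 ≈ -7.0141e-9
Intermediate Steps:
J = 4
g(E) = -2*E/(9*(-10 + E)) (g(E) = -(E + E)/(9*(E - 10)) = -2*E/(9*(-10 + E)))
1/((g(J) + 74062)*(-31*67 + C)) = 1/((-2*4/(-90 + 9*4) + 74062)*(-31*67 + 152)) = 1/((-2*4/(-90 + 36) + 74062)*(-2077 + 152)) = 1/((-2*4/(-54) + 74062)*(-1925)) = -1/1925/(-2*4*(-1/54) + 74062) = -1/1925/(4/27 + 74062) = -1/1925/(1999678/27) = (27/1999678)*(-1/1925) = -27/3849380150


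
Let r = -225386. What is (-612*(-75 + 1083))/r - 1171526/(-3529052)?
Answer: 5128368953/1671006122 ≈ 3.0690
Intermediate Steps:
(-612*(-75 + 1083))/r - 1171526/(-3529052) = -612*(-75 + 1083)/(-225386) - 1171526/(-3529052) = -612*1008*(-1/225386) - 1171526*(-1/3529052) = -616896*(-1/225386) + 585763/1764526 = 2592/947 + 585763/1764526 = 5128368953/1671006122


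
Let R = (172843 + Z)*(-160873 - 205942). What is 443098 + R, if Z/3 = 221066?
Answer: -306671936317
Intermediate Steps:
Z = 663198 (Z = 3*221066 = 663198)
R = -306672379415 (R = (172843 + 663198)*(-160873 - 205942) = 836041*(-366815) = -306672379415)
443098 + R = 443098 - 306672379415 = -306671936317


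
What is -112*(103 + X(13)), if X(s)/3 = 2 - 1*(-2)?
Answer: -12880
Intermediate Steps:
X(s) = 12 (X(s) = 3*(2 - 1*(-2)) = 3*(2 + 2) = 3*4 = 12)
-112*(103 + X(13)) = -112*(103 + 12) = -112*115 = -12880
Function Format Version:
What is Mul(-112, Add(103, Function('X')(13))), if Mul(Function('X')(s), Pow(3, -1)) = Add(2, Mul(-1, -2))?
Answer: -12880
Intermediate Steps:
Function('X')(s) = 12 (Function('X')(s) = Mul(3, Add(2, Mul(-1, -2))) = Mul(3, Add(2, 2)) = Mul(3, 4) = 12)
Mul(-112, Add(103, Function('X')(13))) = Mul(-112, Add(103, 12)) = Mul(-112, 115) = -12880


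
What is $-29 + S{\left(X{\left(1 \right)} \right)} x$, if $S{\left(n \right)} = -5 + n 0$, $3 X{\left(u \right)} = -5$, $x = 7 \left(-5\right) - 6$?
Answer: $176$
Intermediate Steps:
$x = -41$ ($x = -35 - 6 = -41$)
$X{\left(u \right)} = - \frac{5}{3}$ ($X{\left(u \right)} = \frac{1}{3} \left(-5\right) = - \frac{5}{3}$)
$S{\left(n \right)} = -5$ ($S{\left(n \right)} = -5 + 0 = -5$)
$-29 + S{\left(X{\left(1 \right)} \right)} x = -29 - -205 = -29 + 205 = 176$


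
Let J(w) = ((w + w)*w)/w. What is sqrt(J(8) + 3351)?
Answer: sqrt(3367) ≈ 58.026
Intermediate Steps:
J(w) = 2*w (J(w) = ((2*w)*w)/w = (2*w**2)/w = 2*w)
sqrt(J(8) + 3351) = sqrt(2*8 + 3351) = sqrt(16 + 3351) = sqrt(3367)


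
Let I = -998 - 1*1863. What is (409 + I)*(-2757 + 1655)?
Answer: 2702104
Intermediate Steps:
I = -2861 (I = -998 - 1863 = -2861)
(409 + I)*(-2757 + 1655) = (409 - 2861)*(-2757 + 1655) = -2452*(-1102) = 2702104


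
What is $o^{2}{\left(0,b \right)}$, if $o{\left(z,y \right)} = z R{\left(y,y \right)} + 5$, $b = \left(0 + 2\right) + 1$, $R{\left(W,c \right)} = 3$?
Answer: $25$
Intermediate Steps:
$b = 3$ ($b = 2 + 1 = 3$)
$o{\left(z,y \right)} = 5 + 3 z$ ($o{\left(z,y \right)} = z 3 + 5 = 3 z + 5 = 5 + 3 z$)
$o^{2}{\left(0,b \right)} = \left(5 + 3 \cdot 0\right)^{2} = \left(5 + 0\right)^{2} = 5^{2} = 25$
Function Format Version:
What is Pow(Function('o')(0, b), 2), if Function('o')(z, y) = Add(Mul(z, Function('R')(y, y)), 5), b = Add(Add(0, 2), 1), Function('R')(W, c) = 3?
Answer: 25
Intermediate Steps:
b = 3 (b = Add(2, 1) = 3)
Function('o')(z, y) = Add(5, Mul(3, z)) (Function('o')(z, y) = Add(Mul(z, 3), 5) = Add(Mul(3, z), 5) = Add(5, Mul(3, z)))
Pow(Function('o')(0, b), 2) = Pow(Add(5, Mul(3, 0)), 2) = Pow(Add(5, 0), 2) = Pow(5, 2) = 25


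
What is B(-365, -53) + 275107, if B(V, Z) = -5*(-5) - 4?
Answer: 275128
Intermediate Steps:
B(V, Z) = 21 (B(V, Z) = 25 - 4 = 21)
B(-365, -53) + 275107 = 21 + 275107 = 275128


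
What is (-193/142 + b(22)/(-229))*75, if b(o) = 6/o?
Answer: -36494475/357698 ≈ -102.03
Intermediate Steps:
(-193/142 + b(22)/(-229))*75 = (-193/142 + (6/22)/(-229))*75 = (-193*1/142 + (6*(1/22))*(-1/229))*75 = (-193/142 + (3/11)*(-1/229))*75 = (-193/142 - 3/2519)*75 = -486593/357698*75 = -36494475/357698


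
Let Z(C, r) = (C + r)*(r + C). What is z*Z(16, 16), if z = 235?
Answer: 240640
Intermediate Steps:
Z(C, r) = (C + r)² (Z(C, r) = (C + r)*(C + r) = (C + r)²)
z*Z(16, 16) = 235*(16 + 16)² = 235*32² = 235*1024 = 240640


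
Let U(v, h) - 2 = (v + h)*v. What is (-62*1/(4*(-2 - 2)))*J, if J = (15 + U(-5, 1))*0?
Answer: 0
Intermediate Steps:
U(v, h) = 2 + v*(h + v) (U(v, h) = 2 + (v + h)*v = 2 + (h + v)*v = 2 + v*(h + v))
J = 0 (J = (15 + (2 + (-5)² + 1*(-5)))*0 = (15 + (2 + 25 - 5))*0 = (15 + 22)*0 = 37*0 = 0)
(-62*1/(4*(-2 - 2)))*J = -62*1/(4*(-2 - 2))*0 = -62/(4*(-4))*0 = -62/(-16)*0 = -62*(-1/16)*0 = (31/8)*0 = 0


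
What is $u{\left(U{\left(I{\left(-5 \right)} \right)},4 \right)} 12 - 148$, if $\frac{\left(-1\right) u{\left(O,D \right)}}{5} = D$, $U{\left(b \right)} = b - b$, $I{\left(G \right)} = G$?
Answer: $-388$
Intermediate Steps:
$U{\left(b \right)} = 0$
$u{\left(O,D \right)} = - 5 D$
$u{\left(U{\left(I{\left(-5 \right)} \right)},4 \right)} 12 - 148 = \left(-5\right) 4 \cdot 12 - 148 = \left(-20\right) 12 - 148 = -240 - 148 = -388$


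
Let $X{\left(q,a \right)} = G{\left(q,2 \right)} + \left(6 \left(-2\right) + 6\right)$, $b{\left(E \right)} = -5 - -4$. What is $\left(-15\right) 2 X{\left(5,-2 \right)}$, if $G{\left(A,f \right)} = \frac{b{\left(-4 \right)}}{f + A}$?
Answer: $\frac{1290}{7} \approx 184.29$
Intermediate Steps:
$b{\left(E \right)} = -1$ ($b{\left(E \right)} = -5 + 4 = -1$)
$G{\left(A,f \right)} = - \frac{1}{A + f}$ ($G{\left(A,f \right)} = - \frac{1}{f + A} = - \frac{1}{A + f}$)
$X{\left(q,a \right)} = -6 - \frac{1}{2 + q}$ ($X{\left(q,a \right)} = - \frac{1}{q + 2} + \left(6 \left(-2\right) + 6\right) = - \frac{1}{2 + q} + \left(-12 + 6\right) = - \frac{1}{2 + q} - 6 = -6 - \frac{1}{2 + q}$)
$\left(-15\right) 2 X{\left(5,-2 \right)} = \left(-15\right) 2 \frac{-13 - 30}{2 + 5} = - 30 \frac{-13 - 30}{7} = - 30 \cdot \frac{1}{7} \left(-43\right) = \left(-30\right) \left(- \frac{43}{7}\right) = \frac{1290}{7}$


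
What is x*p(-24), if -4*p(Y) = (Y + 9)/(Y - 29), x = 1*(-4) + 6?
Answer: -15/106 ≈ -0.14151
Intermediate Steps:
x = 2 (x = -4 + 6 = 2)
p(Y) = -(9 + Y)/(4*(-29 + Y)) (p(Y) = -(Y + 9)/(4*(Y - 29)) = -(9 + Y)/(4*(-29 + Y)))
x*p(-24) = 2*((-9 - 1*(-24))/(4*(-29 - 24))) = 2*((1/4)*(-9 + 24)/(-53)) = 2*((1/4)*(-1/53)*15) = 2*(-15/212) = -15/106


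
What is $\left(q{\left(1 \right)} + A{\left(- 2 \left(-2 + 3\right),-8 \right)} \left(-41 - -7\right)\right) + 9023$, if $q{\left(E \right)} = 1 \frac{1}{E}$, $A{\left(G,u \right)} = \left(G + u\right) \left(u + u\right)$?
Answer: $3584$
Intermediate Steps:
$A{\left(G,u \right)} = 2 u \left(G + u\right)$ ($A{\left(G,u \right)} = \left(G + u\right) 2 u = 2 u \left(G + u\right)$)
$q{\left(E \right)} = \frac{1}{E}$
$\left(q{\left(1 \right)} + A{\left(- 2 \left(-2 + 3\right),-8 \right)} \left(-41 - -7\right)\right) + 9023 = \left(1^{-1} + 2 \left(-8\right) \left(- 2 \left(-2 + 3\right) - 8\right) \left(-41 - -7\right)\right) + 9023 = \left(1 + 2 \left(-8\right) \left(\left(-2\right) 1 - 8\right) \left(-41 + 7\right)\right) + 9023 = \left(1 + 2 \left(-8\right) \left(-2 - 8\right) \left(-34\right)\right) + 9023 = \left(1 + 2 \left(-8\right) \left(-10\right) \left(-34\right)\right) + 9023 = \left(1 + 160 \left(-34\right)\right) + 9023 = \left(1 - 5440\right) + 9023 = -5439 + 9023 = 3584$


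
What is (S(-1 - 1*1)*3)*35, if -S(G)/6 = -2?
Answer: 1260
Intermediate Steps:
S(G) = 12 (S(G) = -6*(-2) = 12)
(S(-1 - 1*1)*3)*35 = (12*3)*35 = 36*35 = 1260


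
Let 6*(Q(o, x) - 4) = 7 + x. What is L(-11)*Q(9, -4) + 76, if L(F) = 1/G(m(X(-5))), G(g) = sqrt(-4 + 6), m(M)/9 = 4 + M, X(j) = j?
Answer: 76 + 9*sqrt(2)/4 ≈ 79.182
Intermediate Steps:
m(M) = 36 + 9*M (m(M) = 9*(4 + M) = 36 + 9*M)
Q(o, x) = 31/6 + x/6 (Q(o, x) = 4 + (7 + x)/6 = 4 + (7/6 + x/6) = 31/6 + x/6)
G(g) = sqrt(2)
L(F) = sqrt(2)/2 (L(F) = 1/(sqrt(2)) = sqrt(2)/2)
L(-11)*Q(9, -4) + 76 = (sqrt(2)/2)*(31/6 + (1/6)*(-4)) + 76 = (sqrt(2)/2)*(31/6 - 2/3) + 76 = (sqrt(2)/2)*(9/2) + 76 = 9*sqrt(2)/4 + 76 = 76 + 9*sqrt(2)/4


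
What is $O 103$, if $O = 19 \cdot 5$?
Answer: $9785$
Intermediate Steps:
$O = 95$
$O 103 = 95 \cdot 103 = 9785$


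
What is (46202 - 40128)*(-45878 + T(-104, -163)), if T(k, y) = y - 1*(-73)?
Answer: -279209632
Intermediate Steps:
T(k, y) = 73 + y (T(k, y) = y + 73 = 73 + y)
(46202 - 40128)*(-45878 + T(-104, -163)) = (46202 - 40128)*(-45878 + (73 - 163)) = 6074*(-45878 - 90) = 6074*(-45968) = -279209632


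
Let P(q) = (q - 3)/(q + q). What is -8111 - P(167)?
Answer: -1354619/167 ≈ -8111.5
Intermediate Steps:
P(q) = (-3 + q)/(2*q) (P(q) = (-3 + q)/((2*q)) = (-3 + q)*(1/(2*q)) = (-3 + q)/(2*q))
-8111 - P(167) = -8111 - (-3 + 167)/(2*167) = -8111 - 164/(2*167) = -8111 - 1*82/167 = -8111 - 82/167 = -1354619/167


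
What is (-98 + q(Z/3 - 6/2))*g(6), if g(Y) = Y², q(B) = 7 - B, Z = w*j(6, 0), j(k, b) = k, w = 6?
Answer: -3600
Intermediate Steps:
Z = 36 (Z = 6*6 = 36)
(-98 + q(Z/3 - 6/2))*g(6) = (-98 + (7 - (36/3 - 6/2)))*6² = (-98 + (7 - (36*(⅓) - 6*½)))*36 = (-98 + (7 - (12 - 3)))*36 = (-98 + (7 - 1*9))*36 = (-98 + (7 - 9))*36 = (-98 - 2)*36 = -100*36 = -3600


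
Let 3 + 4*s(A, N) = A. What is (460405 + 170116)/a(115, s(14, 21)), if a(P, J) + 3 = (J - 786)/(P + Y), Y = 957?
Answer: -2703674048/15997 ≈ -1.6901e+5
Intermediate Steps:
s(A, N) = -¾ + A/4
a(P, J) = -3 + (-786 + J)/(957 + P) (a(P, J) = -3 + (J - 786)/(P + 957) = -3 + (-786 + J)/(957 + P))
(460405 + 170116)/a(115, s(14, 21)) = (460405 + 170116)/(((-3657 + (-¾ + (¼)*14) - 3*115)/(957 + 115))) = 630521/(((-3657 + (-¾ + 7/2) - 345)/1072)) = 630521/(((-3657 + 11/4 - 345)/1072)) = 630521/(((1/1072)*(-15997/4))) = 630521/(-15997/4288) = 630521*(-4288/15997) = -2703674048/15997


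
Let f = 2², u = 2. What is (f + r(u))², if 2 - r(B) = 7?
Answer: 1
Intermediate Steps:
r(B) = -5 (r(B) = 2 - 1*7 = 2 - 7 = -5)
f = 4
(f + r(u))² = (4 - 5)² = (-1)² = 1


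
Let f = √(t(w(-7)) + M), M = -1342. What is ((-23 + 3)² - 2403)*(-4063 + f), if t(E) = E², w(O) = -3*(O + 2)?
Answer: 8138189 - 2003*I*√1117 ≈ 8.1382e+6 - 66943.0*I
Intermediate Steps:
w(O) = -6 - 3*O (w(O) = -3*(2 + O) = -6 - 3*O)
f = I*√1117 (f = √((-6 - 3*(-7))² - 1342) = √((-6 + 21)² - 1342) = √(15² - 1342) = √(225 - 1342) = √(-1117) = I*√1117 ≈ 33.422*I)
((-23 + 3)² - 2403)*(-4063 + f) = ((-23 + 3)² - 2403)*(-4063 + I*√1117) = ((-20)² - 2403)*(-4063 + I*√1117) = (400 - 2403)*(-4063 + I*√1117) = -2003*(-4063 + I*√1117) = 8138189 - 2003*I*√1117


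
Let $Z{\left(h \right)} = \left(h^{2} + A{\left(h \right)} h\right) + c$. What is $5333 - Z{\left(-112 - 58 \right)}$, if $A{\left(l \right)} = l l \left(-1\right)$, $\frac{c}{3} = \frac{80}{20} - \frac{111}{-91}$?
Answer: $- \frac{449229022}{91} \approx -4.9366 \cdot 10^{6}$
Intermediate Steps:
$c = \frac{1425}{91}$ ($c = 3 \left(\frac{80}{20} - \frac{111}{-91}\right) = 3 \left(80 \cdot \frac{1}{20} - - \frac{111}{91}\right) = 3 \left(4 + \frac{111}{91}\right) = 3 \cdot \frac{475}{91} = \frac{1425}{91} \approx 15.659$)
$A{\left(l \right)} = - l^{2}$ ($A{\left(l \right)} = l^{2} \left(-1\right) = - l^{2}$)
$Z{\left(h \right)} = \frac{1425}{91} + h^{2} - h^{3}$ ($Z{\left(h \right)} = \left(h^{2} + - h^{2} h\right) + \frac{1425}{91} = \left(h^{2} - h^{3}\right) + \frac{1425}{91} = \frac{1425}{91} + h^{2} - h^{3}$)
$5333 - Z{\left(-112 - 58 \right)} = 5333 - \left(\frac{1425}{91} + \left(-112 - 58\right)^{2} - \left(-112 - 58\right)^{3}\right) = 5333 - \left(\frac{1425}{91} + \left(-170\right)^{2} - \left(-170\right)^{3}\right) = 5333 - \left(\frac{1425}{91} + 28900 - -4913000\right) = 5333 - \left(\frac{1425}{91} + 28900 + 4913000\right) = 5333 - \frac{449714325}{91} = - \frac{449229022}{91}$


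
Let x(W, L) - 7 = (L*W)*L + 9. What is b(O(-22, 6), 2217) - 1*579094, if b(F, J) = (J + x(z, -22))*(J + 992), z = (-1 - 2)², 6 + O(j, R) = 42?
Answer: 20565007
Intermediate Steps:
O(j, R) = 36 (O(j, R) = -6 + 42 = 36)
z = 9 (z = (-3)² = 9)
x(W, L) = 16 + W*L² (x(W, L) = 7 + ((L*W)*L + 9) = 7 + (W*L² + 9) = 7 + (9 + W*L²) = 16 + W*L²)
b(F, J) = (992 + J)*(4372 + J) (b(F, J) = (J + (16 + 9*(-22)²))*(J + 992) = (J + (16 + 9*484))*(992 + J) = (J + (16 + 4356))*(992 + J) = (J + 4372)*(992 + J) = (4372 + J)*(992 + J) = (992 + J)*(4372 + J))
b(O(-22, 6), 2217) - 1*579094 = (4337024 + 2217² + 5364*2217) - 1*579094 = (4337024 + 4915089 + 11891988) - 579094 = 21144101 - 579094 = 20565007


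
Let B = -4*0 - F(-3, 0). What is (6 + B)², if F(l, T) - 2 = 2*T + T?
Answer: 16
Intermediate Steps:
F(l, T) = 2 + 3*T (F(l, T) = 2 + (2*T + T) = 2 + 3*T)
B = -2 (B = -4*0 - (2 + 3*0) = 0 - (2 + 0) = 0 - 1*2 = 0 - 2 = -2)
(6 + B)² = (6 - 2)² = 4² = 16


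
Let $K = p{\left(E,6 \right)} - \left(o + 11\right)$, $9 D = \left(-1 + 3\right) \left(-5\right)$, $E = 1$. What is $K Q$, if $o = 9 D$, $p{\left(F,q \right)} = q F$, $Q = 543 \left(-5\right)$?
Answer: $-13575$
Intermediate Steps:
$Q = -2715$
$D = - \frac{10}{9}$ ($D = \frac{\left(-1 + 3\right) \left(-5\right)}{9} = \frac{2 \left(-5\right)}{9} = \frac{1}{9} \left(-10\right) = - \frac{10}{9} \approx -1.1111$)
$p{\left(F,q \right)} = F q$
$o = -10$ ($o = 9 \left(- \frac{10}{9}\right) = -10$)
$K = 5$ ($K = 1 \cdot 6 - \left(-10 + 11\right) = 6 - 1 = 5$)
$K Q = 5 \left(-2715\right) = -13575$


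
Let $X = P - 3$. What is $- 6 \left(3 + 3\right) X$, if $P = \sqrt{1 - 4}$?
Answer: $108 - 36 i \sqrt{3} \approx 108.0 - 62.354 i$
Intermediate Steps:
$P = i \sqrt{3}$ ($P = \sqrt{-3} = i \sqrt{3} \approx 1.732 i$)
$X = -3 + i \sqrt{3}$ ($X = i \sqrt{3} - 3 = -3 + i \sqrt{3} \approx -3.0 + 1.732 i$)
$- 6 \left(3 + 3\right) X = - 6 \left(3 + 3\right) \left(-3 + i \sqrt{3}\right) = \left(-6\right) 6 \left(-3 + i \sqrt{3}\right) = - 36 \left(-3 + i \sqrt{3}\right) = 108 - 36 i \sqrt{3}$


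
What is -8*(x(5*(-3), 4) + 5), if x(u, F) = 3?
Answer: -64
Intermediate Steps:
-8*(x(5*(-3), 4) + 5) = -8*(3 + 5) = -8*8 = -64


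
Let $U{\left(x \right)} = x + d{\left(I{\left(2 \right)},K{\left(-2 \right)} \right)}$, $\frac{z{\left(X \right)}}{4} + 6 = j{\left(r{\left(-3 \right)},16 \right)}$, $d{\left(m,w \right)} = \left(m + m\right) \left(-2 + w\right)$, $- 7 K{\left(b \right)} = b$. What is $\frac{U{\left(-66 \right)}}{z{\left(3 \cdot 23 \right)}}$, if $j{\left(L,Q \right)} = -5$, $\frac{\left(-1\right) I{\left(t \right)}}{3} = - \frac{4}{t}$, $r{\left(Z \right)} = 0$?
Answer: $\frac{303}{154} \approx 1.9675$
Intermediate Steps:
$K{\left(b \right)} = - \frac{b}{7}$
$I{\left(t \right)} = \frac{12}{t}$ ($I{\left(t \right)} = - 3 \left(- \frac{4}{t}\right) = \frac{12}{t}$)
$d{\left(m,w \right)} = 2 m \left(-2 + w\right)$
$z{\left(X \right)} = -44$ ($z{\left(X \right)} = -24 + 4 \left(-5\right) = -24 - 20 = -44$)
$U{\left(x \right)} = - \frac{144}{7} + x$ ($U{\left(x \right)} = x + 2 \cdot \frac{12}{2} \left(-2 - - \frac{2}{7}\right) = x + 2 \cdot 12 \cdot \frac{1}{2} \left(-2 + \frac{2}{7}\right) = x + 2 \cdot 6 \left(- \frac{12}{7}\right) = x - \frac{144}{7} = - \frac{144}{7} + x$)
$\frac{U{\left(-66 \right)}}{z{\left(3 \cdot 23 \right)}} = \frac{- \frac{144}{7} - 66}{-44} = \left(- \frac{606}{7}\right) \left(- \frac{1}{44}\right) = \frac{303}{154}$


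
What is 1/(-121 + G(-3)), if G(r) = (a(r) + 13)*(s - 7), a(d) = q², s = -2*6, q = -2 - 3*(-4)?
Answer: -1/2268 ≈ -0.00044092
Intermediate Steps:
q = 10 (q = -2 + 12 = 10)
s = -12
a(d) = 100 (a(d) = 10² = 100)
G(r) = -2147 (G(r) = (100 + 13)*(-12 - 7) = 113*(-19) = -2147)
1/(-121 + G(-3)) = 1/(-121 - 2147) = 1/(-2268) = -1/2268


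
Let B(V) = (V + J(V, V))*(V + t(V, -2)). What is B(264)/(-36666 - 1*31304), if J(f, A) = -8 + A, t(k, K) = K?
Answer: -13624/6797 ≈ -2.0044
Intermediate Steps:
B(V) = (-8 + 2*V)*(-2 + V) (B(V) = (V + (-8 + V))*(V - 2) = (-8 + 2*V)*(-2 + V))
B(264)/(-36666 - 1*31304) = (16 - 12*264 + 2*264²)/(-36666 - 1*31304) = (16 - 3168 + 2*69696)/(-36666 - 31304) = (16 - 3168 + 139392)/(-67970) = 136240*(-1/67970) = -13624/6797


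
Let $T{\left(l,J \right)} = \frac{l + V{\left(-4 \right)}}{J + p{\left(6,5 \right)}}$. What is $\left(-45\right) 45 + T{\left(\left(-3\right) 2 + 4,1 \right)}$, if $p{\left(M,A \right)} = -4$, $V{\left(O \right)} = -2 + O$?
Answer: $- \frac{6067}{3} \approx -2022.3$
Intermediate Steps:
$T{\left(l,J \right)} = \frac{-6 + l}{-4 + J}$ ($T{\left(l,J \right)} = \frac{l - 6}{J - 4} = \frac{l - 6}{-4 + J} = \frac{-6 + l}{-4 + J}$)
$\left(-45\right) 45 + T{\left(\left(-3\right) 2 + 4,1 \right)} = \left(-45\right) 45 + \frac{-6 + \left(\left(-3\right) 2 + 4\right)}{-4 + 1} = -2025 + \frac{-6 + \left(-6 + 4\right)}{-3} = -2025 - \frac{-6 - 2}{3} = -2025 - - \frac{8}{3} = -2025 + \frac{8}{3} = - \frac{6067}{3}$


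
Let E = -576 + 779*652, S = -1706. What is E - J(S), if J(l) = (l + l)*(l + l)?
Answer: -11134412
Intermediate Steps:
E = 507332 (E = -576 + 507908 = 507332)
J(l) = 4*l² (J(l) = (2*l)*(2*l) = 4*l²)
E - J(S) = 507332 - 4*(-1706)² = 507332 - 4*2910436 = 507332 - 1*11641744 = 507332 - 11641744 = -11134412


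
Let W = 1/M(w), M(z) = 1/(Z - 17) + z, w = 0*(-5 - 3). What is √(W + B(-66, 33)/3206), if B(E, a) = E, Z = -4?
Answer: 36*I*√41678/1603 ≈ 4.5848*I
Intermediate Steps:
w = 0 (w = 0*(-8) = 0)
M(z) = -1/21 + z (M(z) = 1/(-4 - 17) + z = 1/(-21) + z = -1/21 + z)
W = -21 (W = 1/(-1/21 + 0) = 1/(-1/21) = -21)
√(W + B(-66, 33)/3206) = √(-21 - 66/3206) = √(-21 - 66*1/3206) = √(-21 - 33/1603) = √(-33696/1603) = 36*I*√41678/1603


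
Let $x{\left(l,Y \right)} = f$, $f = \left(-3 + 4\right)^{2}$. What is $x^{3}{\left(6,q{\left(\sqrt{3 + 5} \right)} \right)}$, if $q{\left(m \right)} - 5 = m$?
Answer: $1$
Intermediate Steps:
$f = 1$ ($f = 1^{2} = 1$)
$q{\left(m \right)} = 5 + m$
$x{\left(l,Y \right)} = 1$
$x^{3}{\left(6,q{\left(\sqrt{3 + 5} \right)} \right)} = 1^{3} = 1$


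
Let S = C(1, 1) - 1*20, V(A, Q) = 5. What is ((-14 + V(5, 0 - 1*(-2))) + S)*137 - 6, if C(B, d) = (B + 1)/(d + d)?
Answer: -3842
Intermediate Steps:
C(B, d) = (1 + B)/(2*d) (C(B, d) = (1 + B)/((2*d)) = (1 + B)*(1/(2*d)) = (1 + B)/(2*d))
S = -19 (S = (½)*(1 + 1)/1 - 1*20 = (½)*1*2 - 20 = 1 - 20 = -19)
((-14 + V(5, 0 - 1*(-2))) + S)*137 - 6 = ((-14 + 5) - 19)*137 - 6 = (-9 - 19)*137 - 6 = -28*137 - 6 = -3836 - 6 = -3842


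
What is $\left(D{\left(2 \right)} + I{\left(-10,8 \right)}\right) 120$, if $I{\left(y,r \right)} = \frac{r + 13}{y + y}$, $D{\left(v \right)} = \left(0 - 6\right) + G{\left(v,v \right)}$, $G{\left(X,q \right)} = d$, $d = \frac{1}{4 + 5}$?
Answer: $- \frac{2498}{3} \approx -832.67$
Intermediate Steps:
$d = \frac{1}{9} \approx 0.11111$
$G{\left(X,q \right)} = \frac{1}{9}$
$D{\left(v \right)} = - \frac{53}{9}$ ($D{\left(v \right)} = \left(0 - 6\right) + \frac{1}{9} = -6 + \frac{1}{9} = - \frac{53}{9}$)
$I{\left(y,r \right)} = \frac{13 + r}{2 y}$
$\left(D{\left(2 \right)} + I{\left(-10,8 \right)}\right) 120 = \left(- \frac{53}{9} + \frac{13 + 8}{2 \left(-10\right)}\right) 120 = \left(- \frac{53}{9} + \frac{1}{2} \left(- \frac{1}{10}\right) 21\right) 120 = \left(- \frac{53}{9} - \frac{21}{20}\right) 120 = \left(- \frac{1249}{180}\right) 120 = - \frac{2498}{3}$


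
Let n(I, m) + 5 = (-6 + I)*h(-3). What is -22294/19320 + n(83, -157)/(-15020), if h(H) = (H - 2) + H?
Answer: -4035727/3627330 ≈ -1.1126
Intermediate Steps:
h(H) = -2 + 2*H (h(H) = (-2 + H) + H = -2 + 2*H)
n(I, m) = 43 - 8*I (n(I, m) = -5 + (-6 + I)*(-2 + 2*(-3)) = -5 + (-6 + I)*(-2 - 6) = -5 + (-6 + I)*(-8) = -5 + (48 - 8*I) = 43 - 8*I)
-22294/19320 + n(83, -157)/(-15020) = -22294/19320 + (43 - 8*83)/(-15020) = -22294*1/19320 + (43 - 664)*(-1/15020) = -11147/9660 - 621*(-1/15020) = -11147/9660 + 621/15020 = -4035727/3627330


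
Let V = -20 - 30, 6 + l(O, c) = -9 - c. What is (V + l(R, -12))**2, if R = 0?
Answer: 2809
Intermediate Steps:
l(O, c) = -15 - c (l(O, c) = -6 + (-9 - c) = -15 - c)
V = -50
(V + l(R, -12))**2 = (-50 + (-15 - 1*(-12)))**2 = (-50 + (-15 + 12))**2 = (-50 - 3)**2 = (-53)**2 = 2809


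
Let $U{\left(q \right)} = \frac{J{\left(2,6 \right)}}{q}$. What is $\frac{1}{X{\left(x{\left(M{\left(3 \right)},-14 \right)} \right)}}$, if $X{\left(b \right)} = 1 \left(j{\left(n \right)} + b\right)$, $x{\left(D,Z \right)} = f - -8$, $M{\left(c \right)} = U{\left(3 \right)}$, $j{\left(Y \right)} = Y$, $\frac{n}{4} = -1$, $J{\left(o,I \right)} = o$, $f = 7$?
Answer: $\frac{1}{11} \approx 0.090909$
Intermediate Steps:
$n = -4$ ($n = 4 \left(-1\right) = -4$)
$U{\left(q \right)} = \frac{2}{q}$
$M{\left(c \right)} = \frac{2}{3}$
$x{\left(D,Z \right)} = 15$ ($x{\left(D,Z \right)} = 7 - -8 = 7 + 8 = 15$)
$X{\left(b \right)} = -4 + b$ ($X{\left(b \right)} = 1 \left(-4 + b\right) = -4 + b$)
$\frac{1}{X{\left(x{\left(M{\left(3 \right)},-14 \right)} \right)}} = \frac{1}{-4 + 15} = \frac{1}{11}$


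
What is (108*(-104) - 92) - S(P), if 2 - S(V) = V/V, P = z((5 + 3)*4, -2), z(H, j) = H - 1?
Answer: -11325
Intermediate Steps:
z(H, j) = -1 + H
P = 31 (P = -1 + (5 + 3)*4 = -1 + 8*4 = -1 + 32 = 31)
S(V) = 1 (S(V) = 2 - V/V = 2 - 1*1 = 2 - 1 = 1)
(108*(-104) - 92) - S(P) = (108*(-104) - 92) - 1*1 = (-11232 - 92) - 1 = -11324 - 1 = -11325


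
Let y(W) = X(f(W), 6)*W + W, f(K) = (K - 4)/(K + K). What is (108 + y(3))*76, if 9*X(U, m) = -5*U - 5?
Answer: 74974/9 ≈ 8330.4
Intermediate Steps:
f(K) = (-4 + K)/(2*K) (f(K) = (-4 + K)/((2*K)) = (-4 + K)*(1/(2*K)) = (-4 + K)/(2*K))
X(U, m) = -5/9 - 5*U/9 (X(U, m) = (-5*U - 5)/9 = (-5 - 5*U)/9 = -5/9 - 5*U/9)
y(W) = W + W*(-5/9 - 5*(-4 + W)/(18*W)) (y(W) = (-5/9 - 5*(-4 + W)/(18*W))*W + W = W*(-5/9 - 5*(-4 + W)/(18*W)) + W = W + W*(-5/9 - 5*(-4 + W)/(18*W)))
(108 + y(3))*76 = (108 + (10/9 + (1/6)*3))*76 = (108 + (10/9 + 1/2))*76 = (108 + 29/18)*76 = (1973/18)*76 = 74974/9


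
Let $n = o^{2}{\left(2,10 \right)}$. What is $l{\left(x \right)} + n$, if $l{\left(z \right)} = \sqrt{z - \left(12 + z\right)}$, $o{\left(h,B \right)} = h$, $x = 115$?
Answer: $4 + 2 i \sqrt{3} \approx 4.0 + 3.4641 i$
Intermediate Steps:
$l{\left(z \right)} = 2 i \sqrt{3}$ ($l{\left(z \right)} = \sqrt{-12} = 2 i \sqrt{3}$)
$n = 4$ ($n = 2^{2} = 4$)
$l{\left(x \right)} + n = 2 i \sqrt{3} + 4 = 4 + 2 i \sqrt{3}$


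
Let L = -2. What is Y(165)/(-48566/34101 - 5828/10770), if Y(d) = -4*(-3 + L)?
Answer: -306056475/30074852 ≈ -10.176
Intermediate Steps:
Y(d) = 20 (Y(d) = -4*(-3 - 2) = -4*(-5) = 20)
Y(165)/(-48566/34101 - 5828/10770) = 20/(-48566/34101 - 5828/10770) = 20/(-48566*1/34101 - 5828*1/10770) = 20/(-48566/34101 - 2914/5385) = 20/(-120299408/61211295) = 20*(-61211295/120299408) = -306056475/30074852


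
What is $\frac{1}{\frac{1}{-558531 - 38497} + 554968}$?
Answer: $\frac{597028}{331331435103} \approx 1.8019 \cdot 10^{-6}$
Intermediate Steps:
$\frac{1}{\frac{1}{-558531 - 38497} + 554968} = \frac{1}{\frac{1}{-597028} + 554968} = \frac{1}{- \frac{1}{597028} + 554968} = \frac{1}{\frac{331331435103}{597028}} = \frac{597028}{331331435103}$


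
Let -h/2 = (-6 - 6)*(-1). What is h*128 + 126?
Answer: -2946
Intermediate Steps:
h = -24 (h = -2*(-6 - 6)*(-1) = -(-24)*(-1) = -2*12 = -24)
h*128 + 126 = -24*128 + 126 = -3072 + 126 = -2946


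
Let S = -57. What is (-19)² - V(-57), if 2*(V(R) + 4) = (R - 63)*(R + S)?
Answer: -6475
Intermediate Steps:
V(R) = -4 + (-63 + R)*(-57 + R)/2 (V(R) = -4 + ((R - 63)*(R - 57))/2 = -4 + ((-63 + R)*(-57 + R))/2 = -4 + (-63 + R)*(-57 + R)/2)
(-19)² - V(-57) = (-19)² - (3583/2 + (½)*(-57)² - 60*(-57)) = 361 - (3583/2 + (½)*3249 + 3420) = 361 - (3583/2 + 3249/2 + 3420) = 361 - 1*6836 = 361 - 6836 = -6475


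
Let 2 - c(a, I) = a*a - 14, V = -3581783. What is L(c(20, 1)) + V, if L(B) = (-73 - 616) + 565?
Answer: -3581907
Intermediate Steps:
c(a, I) = 16 - a² (c(a, I) = 2 - (a*a - 14) = 2 - (a² - 14) = 2 - (-14 + a²) = 2 + (14 - a²) = 16 - a²)
L(B) = -124 (L(B) = -689 + 565 = -124)
L(c(20, 1)) + V = -124 - 3581783 = -3581907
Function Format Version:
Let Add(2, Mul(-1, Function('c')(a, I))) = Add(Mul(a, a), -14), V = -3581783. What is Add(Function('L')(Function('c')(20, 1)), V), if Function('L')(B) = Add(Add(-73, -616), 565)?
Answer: -3581907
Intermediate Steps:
Function('c')(a, I) = Add(16, Mul(-1, Pow(a, 2))) (Function('c')(a, I) = Add(2, Mul(-1, Add(Mul(a, a), -14))) = Add(2, Mul(-1, Add(Pow(a, 2), -14))) = Add(2, Mul(-1, Add(-14, Pow(a, 2)))) = Add(2, Add(14, Mul(-1, Pow(a, 2)))) = Add(16, Mul(-1, Pow(a, 2))))
Function('L')(B) = -124 (Function('L')(B) = Add(-689, 565) = -124)
Add(Function('L')(Function('c')(20, 1)), V) = Add(-124, -3581783) = -3581907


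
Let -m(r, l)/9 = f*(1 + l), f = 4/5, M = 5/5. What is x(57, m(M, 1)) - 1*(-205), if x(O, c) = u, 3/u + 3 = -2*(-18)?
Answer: 2256/11 ≈ 205.09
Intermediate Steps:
u = 1/11 (u = 3/(-3 - 2*(-18)) = 3/(-3 + 36) = 3/33 = 3*(1/33) = 1/11 ≈ 0.090909)
M = 1 (M = 5*(1/5) = 1)
f = 4/5 (f = 4*(1/5) = 4/5 ≈ 0.80000)
m(r, l) = -36/5 - 36*l/5 (m(r, l) = -36*(1 + l)/5 = -9*(4/5 + 4*l/5) = -36/5 - 36*l/5)
x(O, c) = 1/11
x(57, m(M, 1)) - 1*(-205) = 1/11 - 1*(-205) = 1/11 + 205 = 2256/11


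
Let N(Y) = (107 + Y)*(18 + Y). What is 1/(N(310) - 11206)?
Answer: 1/125570 ≈ 7.9637e-6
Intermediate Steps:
N(Y) = (18 + Y)*(107 + Y)
1/(N(310) - 11206) = 1/((1926 + 310**2 + 125*310) - 11206) = 1/((1926 + 96100 + 38750) - 11206) = 1/(136776 - 11206) = 1/125570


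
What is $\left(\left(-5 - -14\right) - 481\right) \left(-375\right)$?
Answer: $177000$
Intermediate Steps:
$\left(\left(-5 - -14\right) - 481\right) \left(-375\right) = \left(\left(-5 + 14\right) - 481\right) \left(-375\right) = \left(9 - 481\right) \left(-375\right) = \left(-472\right) \left(-375\right) = 177000$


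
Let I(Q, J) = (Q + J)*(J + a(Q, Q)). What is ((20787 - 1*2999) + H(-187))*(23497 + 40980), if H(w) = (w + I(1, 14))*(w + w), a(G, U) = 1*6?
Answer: -1578010098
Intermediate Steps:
a(G, U) = 6
I(Q, J) = (6 + J)*(J + Q) (I(Q, J) = (Q + J)*(J + 6) = (J + Q)*(6 + J) = (6 + J)*(J + Q))
H(w) = 2*w*(300 + w) (H(w) = (w + (14² + 6*14 + 6*1 + 14*1))*(w + w) = (w + (196 + 84 + 6 + 14))*(2*w) = (w + 300)*(2*w) = (300 + w)*(2*w) = 2*w*(300 + w))
((20787 - 1*2999) + H(-187))*(23497 + 40980) = ((20787 - 1*2999) + 2*(-187)*(300 - 187))*(23497 + 40980) = ((20787 - 2999) + 2*(-187)*113)*64477 = (17788 - 42262)*64477 = -24474*64477 = -1578010098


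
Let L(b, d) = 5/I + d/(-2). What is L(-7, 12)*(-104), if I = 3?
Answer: 1352/3 ≈ 450.67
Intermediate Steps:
L(b, d) = 5/3 - d/2 (L(b, d) = 5/3 + d/(-2) = 5*(⅓) + d*(-½) = 5/3 - d/2)
L(-7, 12)*(-104) = (5/3 - ½*12)*(-104) = (5/3 - 6)*(-104) = -13/3*(-104) = 1352/3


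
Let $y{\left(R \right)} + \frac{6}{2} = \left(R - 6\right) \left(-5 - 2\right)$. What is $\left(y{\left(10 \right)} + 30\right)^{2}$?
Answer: $1$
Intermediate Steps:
$y{\left(R \right)} = 39 - 7 R$ ($y{\left(R \right)} = -3 + \left(R - 6\right) \left(-5 - 2\right) = -3 + \left(-6 + R\right) \left(-7\right) = -3 - \left(-42 + 7 R\right) = 39 - 7 R$)
$\left(y{\left(10 \right)} + 30\right)^{2} = \left(\left(39 - 70\right) + 30\right)^{2} = \left(-31 + 30\right)^{2} = \left(-1\right)^{2} = 1$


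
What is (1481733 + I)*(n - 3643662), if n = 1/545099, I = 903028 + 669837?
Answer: -6066909710882495126/545099 ≈ -1.1130e+13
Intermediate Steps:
I = 1572865
n = 1/545099 ≈ 1.8345e-6
(1481733 + I)*(n - 3643662) = (1481733 + 1572865)*(1/545099 - 3643662) = 3054598*(-1986156512537/545099) = -6066909710882495126/545099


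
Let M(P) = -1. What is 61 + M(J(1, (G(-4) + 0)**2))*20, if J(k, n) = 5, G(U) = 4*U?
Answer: 41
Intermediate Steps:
61 + M(J(1, (G(-4) + 0)**2))*20 = 61 - 1*20 = 61 - 20 = 41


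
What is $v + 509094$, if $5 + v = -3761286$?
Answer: $-3252197$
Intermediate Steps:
$v = -3761291$ ($v = -5 - 3761286 = -3761291$)
$v + 509094 = -3761291 + 509094 = -3252197$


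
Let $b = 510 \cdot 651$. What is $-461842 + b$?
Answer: $-129832$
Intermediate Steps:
$b = 332010$
$-461842 + b = -461842 + 332010 = -129832$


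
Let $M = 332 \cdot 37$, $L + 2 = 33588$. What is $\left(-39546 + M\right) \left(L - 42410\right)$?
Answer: $240559888$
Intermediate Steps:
$L = 33586$ ($L = -2 + 33588 = 33586$)
$M = 12284$
$\left(-39546 + M\right) \left(L - 42410\right) = \left(-39546 + 12284\right) \left(33586 - 42410\right) = \left(-27262\right) \left(-8824\right) = 240559888$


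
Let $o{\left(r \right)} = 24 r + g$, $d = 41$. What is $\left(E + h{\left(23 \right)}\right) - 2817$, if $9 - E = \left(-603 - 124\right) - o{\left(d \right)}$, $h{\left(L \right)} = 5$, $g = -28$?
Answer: $-1120$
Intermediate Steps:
$o{\left(r \right)} = -28 + 24 r$ ($o{\left(r \right)} = 24 r - 28 = -28 + 24 r$)
$E = 1692$ ($E = 9 - \left(\left(-603 - 124\right) - \left(-28 + 24 \cdot 41\right)\right) = 9 - \left(-727 - \left(-28 + 984\right)\right) = 9 - \left(-727 - 956\right) = 9 - -1683 = 9 + 1683 = 1692$)
$\left(E + h{\left(23 \right)}\right) - 2817 = \left(1692 + 5\right) - 2817 = 1697 - 2817 = -1120$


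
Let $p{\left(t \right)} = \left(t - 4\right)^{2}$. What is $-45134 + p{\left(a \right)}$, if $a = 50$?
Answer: $-43018$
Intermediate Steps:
$p{\left(t \right)} = \left(-4 + t\right)^{2}$
$-45134 + p{\left(a \right)} = -45134 + \left(-4 + 50\right)^{2} = -45134 + 46^{2} = -45134 + 2116 = -43018$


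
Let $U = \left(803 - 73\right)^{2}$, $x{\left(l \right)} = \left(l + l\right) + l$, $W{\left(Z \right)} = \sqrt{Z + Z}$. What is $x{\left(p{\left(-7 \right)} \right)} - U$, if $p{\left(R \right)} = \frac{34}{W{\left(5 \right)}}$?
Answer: $-532900 + \frac{51 \sqrt{10}}{5} \approx -5.3287 \cdot 10^{5}$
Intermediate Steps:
$W{\left(Z \right)} = \sqrt{2} \sqrt{Z}$ ($W{\left(Z \right)} = \sqrt{2 Z} = \sqrt{2} \sqrt{Z}$)
$p{\left(R \right)} = \frac{17 \sqrt{10}}{5}$ ($p{\left(R \right)} = \frac{34}{\sqrt{2} \sqrt{5}} = \frac{34}{\sqrt{10}} = 34 \frac{\sqrt{10}}{10} = \frac{17 \sqrt{10}}{5}$)
$x{\left(l \right)} = 3 l$ ($x{\left(l \right)} = 2 l + l = 3 l$)
$U = 532900$ ($U = \left(803 + \left(-81 + 8\right)\right)^{2} = \left(803 - 73\right)^{2} = 730^{2} = 532900$)
$x{\left(p{\left(-7 \right)} \right)} - U = 3 \frac{17 \sqrt{10}}{5} - 532900 = \frac{51 \sqrt{10}}{5} - 532900 = -532900 + \frac{51 \sqrt{10}}{5}$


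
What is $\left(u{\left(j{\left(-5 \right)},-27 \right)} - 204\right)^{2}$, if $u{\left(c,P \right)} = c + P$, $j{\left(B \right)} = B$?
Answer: $55696$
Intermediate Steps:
$u{\left(c,P \right)} = P + c$
$\left(u{\left(j{\left(-5 \right)},-27 \right)} - 204\right)^{2} = \left(\left(-27 - 5\right) - 204\right)^{2} = \left(-32 - 204\right)^{2} = \left(-236\right)^{2} = 55696$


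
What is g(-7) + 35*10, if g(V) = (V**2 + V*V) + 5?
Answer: 453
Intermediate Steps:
g(V) = 5 + 2*V**2 (g(V) = (V**2 + V**2) + 5 = 2*V**2 + 5 = 5 + 2*V**2)
g(-7) + 35*10 = (5 + 2*(-7)**2) + 35*10 = (5 + 2*49) + 350 = (5 + 98) + 350 = 103 + 350 = 453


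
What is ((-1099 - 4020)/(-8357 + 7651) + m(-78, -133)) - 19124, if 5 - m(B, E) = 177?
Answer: -13617857/706 ≈ -19289.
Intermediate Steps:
m(B, E) = -172 (m(B, E) = 5 - 1*177 = 5 - 177 = -172)
((-1099 - 4020)/(-8357 + 7651) + m(-78, -133)) - 19124 = ((-1099 - 4020)/(-8357 + 7651) - 172) - 19124 = (-5119/(-706) - 172) - 19124 = (-5119*(-1/706) - 172) - 19124 = (5119/706 - 172) - 19124 = -116313/706 - 19124 = -13617857/706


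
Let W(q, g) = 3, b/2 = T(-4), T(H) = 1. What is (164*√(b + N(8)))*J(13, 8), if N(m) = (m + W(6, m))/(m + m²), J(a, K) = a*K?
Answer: 4264*√310/3 ≈ 25025.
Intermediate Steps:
J(a, K) = K*a
b = 2 (b = 2*1 = 2)
N(m) = (3 + m)/(m + m²) (N(m) = (m + 3)/(m + m²) = (3 + m)/(m + m²))
(164*√(b + N(8)))*J(13, 8) = (164*√(2 + (3 + 8)/(8*(1 + 8))))*(8*13) = (164*√(2 + (⅛)*11/9))*104 = (164*√(2 + (⅛)*(⅑)*11))*104 = (164*√(2 + 11/72))*104 = (164*√(155/72))*104 = (164*(√310/12))*104 = (41*√310/3)*104 = 4264*√310/3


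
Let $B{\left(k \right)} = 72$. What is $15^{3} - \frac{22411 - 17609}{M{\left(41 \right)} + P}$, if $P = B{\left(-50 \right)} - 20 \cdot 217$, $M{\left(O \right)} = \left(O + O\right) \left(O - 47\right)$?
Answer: $\frac{1147843}{340} \approx 3376.0$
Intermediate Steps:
$M{\left(O \right)} = 2 O \left(-47 + O\right)$
$P = -4268$ ($P = 72 - 20 \cdot 217 = 72 - 4340 = -4268$)
$15^{3} - \frac{22411 - 17609}{M{\left(41 \right)} + P} = 15^{3} - \frac{22411 - 17609}{2 \cdot 41 \left(-47 + 41\right) - 4268} = 3375 - \frac{4802}{2 \cdot 41 \left(-6\right) - 4268} = 3375 - \frac{4802}{-492 - 4268} = 3375 - \frac{4802}{-4760} = 3375 - 4802 \left(- \frac{1}{4760}\right) = 3375 - - \frac{343}{340} = 3375 + \frac{343}{340} = \frac{1147843}{340}$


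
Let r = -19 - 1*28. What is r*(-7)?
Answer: 329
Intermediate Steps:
r = -47 (r = -19 - 28 = -47)
r*(-7) = -47*(-7) = 329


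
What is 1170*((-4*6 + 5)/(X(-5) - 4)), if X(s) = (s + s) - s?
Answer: 2470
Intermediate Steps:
X(s) = s (X(s) = 2*s - s = s)
1170*((-4*6 + 5)/(X(-5) - 4)) = 1170*((-4*6 + 5)/(-5 - 4)) = 1170*((-24 + 5)/(-9)) = 1170*(-19*(-⅑)) = 1170*(19/9) = 2470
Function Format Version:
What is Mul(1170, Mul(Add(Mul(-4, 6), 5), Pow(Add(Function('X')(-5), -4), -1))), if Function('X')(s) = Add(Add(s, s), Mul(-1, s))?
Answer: 2470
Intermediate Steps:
Function('X')(s) = s (Function('X')(s) = Add(Mul(2, s), Mul(-1, s)) = s)
Mul(1170, Mul(Add(Mul(-4, 6), 5), Pow(Add(Function('X')(-5), -4), -1))) = Mul(1170, Mul(Add(Mul(-4, 6), 5), Pow(Add(-5, -4), -1))) = Mul(1170, Mul(Add(-24, 5), Pow(-9, -1))) = Mul(1170, Mul(-19, Rational(-1, 9))) = Mul(1170, Rational(19, 9)) = 2470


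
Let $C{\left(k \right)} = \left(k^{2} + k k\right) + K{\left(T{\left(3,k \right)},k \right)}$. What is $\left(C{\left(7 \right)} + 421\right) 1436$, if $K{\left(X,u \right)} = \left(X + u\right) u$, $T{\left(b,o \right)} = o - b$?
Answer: $855856$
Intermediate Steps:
$K{\left(X,u \right)} = u \left(X + u\right)$
$C{\left(k \right)} = 2 k^{2} + k \left(-3 + 2 k\right)$ ($C{\left(k \right)} = \left(k^{2} + k k\right) + k \left(\left(k - 3\right) + k\right) = \left(k^{2} + k^{2}\right) + k \left(\left(k - 3\right) + k\right) = 2 k^{2} + k \left(\left(-3 + k\right) + k\right) = 2 k^{2} + k \left(-3 + 2 k\right)$)
$\left(C{\left(7 \right)} + 421\right) 1436 = \left(7 \left(-3 + 4 \cdot 7\right) + 421\right) 1436 = \left(7 \left(-3 + 28\right) + 421\right) 1436 = \left(7 \cdot 25 + 421\right) 1436 = \left(175 + 421\right) 1436 = 596 \cdot 1436 = 855856$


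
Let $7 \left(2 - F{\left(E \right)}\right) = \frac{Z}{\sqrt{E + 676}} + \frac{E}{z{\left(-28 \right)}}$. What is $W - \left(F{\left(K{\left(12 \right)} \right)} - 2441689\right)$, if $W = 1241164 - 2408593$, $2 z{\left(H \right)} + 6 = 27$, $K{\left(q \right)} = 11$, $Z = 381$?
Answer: $\frac{187315948}{147} + \frac{127 \sqrt{687}}{1603} \approx 1.2743 \cdot 10^{6}$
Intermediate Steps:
$z{\left(H \right)} = \frac{21}{2}$ ($z{\left(H \right)} = -3 + \frac{1}{2} \cdot 27 = -3 + \frac{27}{2} = \frac{21}{2}$)
$F{\left(E \right)} = 2 - \frac{381}{7 \sqrt{676 + E}} - \frac{2 E}{147}$ ($F{\left(E \right)} = 2 - \frac{\frac{381}{\sqrt{E + 676}} + \frac{E}{\frac{21}{2}}}{7} = 2 - \frac{\frac{381}{\sqrt{676 + E}} + E \frac{2}{21}}{7} = 2 - \frac{\frac{381}{\sqrt{676 + E}} + \frac{2 E}{21}}{7} = 2 - \left(\frac{2 E}{147} + \frac{381}{7 \sqrt{676 + E}}\right) = 2 - \frac{381}{7 \sqrt{676 + E}} - \frac{2 E}{147}$)
$W = -1167429$
$W - \left(F{\left(K{\left(12 \right)} \right)} - 2441689\right) = -1167429 - \left(\left(2 - \frac{381}{7 \sqrt{676 + 11}} - \frac{22}{147}\right) - 2441689\right) = -1167429 - \left(\left(2 - \frac{381}{7 \sqrt{687}} - \frac{22}{147}\right) - 2441689\right) = -1167429 - \left(\left(2 - \frac{381 \frac{\sqrt{687}}{687}}{7} - \frac{22}{147}\right) - 2441689\right) = -1167429 - \left(\left(2 - \frac{127 \sqrt{687}}{1603} - \frac{22}{147}\right) - 2441689\right) = -1167429 - \left(\left(\frac{272}{147} - \frac{127 \sqrt{687}}{1603}\right) - 2441689\right) = -1167429 - \left(- \frac{358928011}{147} - \frac{127 \sqrt{687}}{1603}\right) = -1167429 + \left(\frac{358928011}{147} + \frac{127 \sqrt{687}}{1603}\right) = \frac{187315948}{147} + \frac{127 \sqrt{687}}{1603}$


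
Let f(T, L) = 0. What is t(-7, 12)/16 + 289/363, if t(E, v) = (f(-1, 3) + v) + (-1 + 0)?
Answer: 8617/5808 ≈ 1.4836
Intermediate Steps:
t(E, v) = -1 + v (t(E, v) = (0 + v) + (-1 + 0) = v - 1 = -1 + v)
t(-7, 12)/16 + 289/363 = (-1 + 12)/16 + 289/363 = 11*(1/16) + 289*(1/363) = 11/16 + 289/363 = 8617/5808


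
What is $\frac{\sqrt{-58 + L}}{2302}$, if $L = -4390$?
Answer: $\frac{2 i \sqrt{278}}{1151} \approx 0.028972 i$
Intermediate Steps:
$\frac{\sqrt{-58 + L}}{2302} = \frac{\sqrt{-58 - 4390}}{2302} = \sqrt{-4448} \cdot \frac{1}{2302} = 4 i \sqrt{278} \cdot \frac{1}{2302} = \frac{2 i \sqrt{278}}{1151}$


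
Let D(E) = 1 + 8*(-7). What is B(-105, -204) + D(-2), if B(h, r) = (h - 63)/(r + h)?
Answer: -5609/103 ≈ -54.456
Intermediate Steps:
B(h, r) = (-63 + h)/(h + r)
D(E) = -55 (D(E) = 1 - 56 = -55)
B(-105, -204) + D(-2) = (-63 - 105)/(-105 - 204) - 55 = -168/(-309) - 55 = -1/309*(-168) - 55 = 56/103 - 55 = -5609/103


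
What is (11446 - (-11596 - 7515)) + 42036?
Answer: 72593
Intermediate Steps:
(11446 - (-11596 - 7515)) + 42036 = (11446 - 1*(-19111)) + 42036 = (11446 + 19111) + 42036 = 30557 + 42036 = 72593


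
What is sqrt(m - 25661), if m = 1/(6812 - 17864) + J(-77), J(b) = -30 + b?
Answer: I*sqrt(87429896659)/1842 ≈ 160.52*I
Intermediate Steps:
m = -1182565/11052 (m = 1/(6812 - 17864) + (-30 - 77) = 1/(-11052) - 107 = -1/11052 - 107 = -1182565/11052 ≈ -107.00)
sqrt(m - 25661) = sqrt(-1182565/11052 - 25661) = sqrt(-284787937/11052) = I*sqrt(87429896659)/1842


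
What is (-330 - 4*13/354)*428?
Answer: -25010608/177 ≈ -1.4130e+5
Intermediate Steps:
(-330 - 4*13/354)*428 = (-330 - 52*1/354)*428 = (-330 - 26/177)*428 = -58436/177*428 = -25010608/177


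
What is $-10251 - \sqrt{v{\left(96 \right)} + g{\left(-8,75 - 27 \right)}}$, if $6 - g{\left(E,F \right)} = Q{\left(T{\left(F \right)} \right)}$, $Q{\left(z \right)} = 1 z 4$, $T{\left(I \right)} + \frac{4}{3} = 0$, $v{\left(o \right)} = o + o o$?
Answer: $-10251 - \frac{\sqrt{83910}}{3} \approx -10348.0$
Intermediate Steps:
$v{\left(o \right)} = o + o^{2}$
$T{\left(I \right)} = - \frac{4}{3}$ ($T{\left(I \right)} = - \frac{4}{3} + 0 = - \frac{4}{3}$)
$Q{\left(z \right)} = 4 z$ ($Q{\left(z \right)} = z 4 = 4 z$)
$g{\left(E,F \right)} = \frac{34}{3}$ ($g{\left(E,F \right)} = 6 - 4 \left(- \frac{4}{3}\right) = 6 - - \frac{16}{3} = 6 + \frac{16}{3} = \frac{34}{3}$)
$-10251 - \sqrt{v{\left(96 \right)} + g{\left(-8,75 - 27 \right)}} = -10251 - \sqrt{96 \left(1 + 96\right) + \frac{34}{3}} = -10251 - \sqrt{96 \cdot 97 + \frac{34}{3}} = -10251 - \sqrt{9312 + \frac{34}{3}} = -10251 - \sqrt{\frac{27970}{3}} = -10251 - \frac{\sqrt{83910}}{3}$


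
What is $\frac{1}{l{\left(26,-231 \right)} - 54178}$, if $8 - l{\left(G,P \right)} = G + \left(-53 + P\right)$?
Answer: $- \frac{1}{53912} \approx -1.8549 \cdot 10^{-5}$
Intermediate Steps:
$l{\left(G,P \right)} = 61 - G - P$ ($l{\left(G,P \right)} = 8 - \left(G + \left(-53 + P\right)\right) = 8 - \left(-53 + G + P\right) = 61 - G - P$)
$\frac{1}{l{\left(26,-231 \right)} - 54178} = \frac{1}{\left(61 - 26 - -231\right) - 54178} = \frac{1}{\left(61 - 26 + 231\right) - 54178} = \frac{1}{266 - 54178} = \frac{1}{-53912} = - \frac{1}{53912}$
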